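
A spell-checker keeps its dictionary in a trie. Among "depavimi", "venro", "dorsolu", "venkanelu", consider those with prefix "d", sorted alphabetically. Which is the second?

Words with prefix "d", in lexicographic order: "depavimi", "dorsolu"
The 2nd is dorsolu.

dorsolu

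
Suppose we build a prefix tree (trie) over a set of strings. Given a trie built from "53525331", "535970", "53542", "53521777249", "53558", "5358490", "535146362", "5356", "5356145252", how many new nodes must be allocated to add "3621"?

4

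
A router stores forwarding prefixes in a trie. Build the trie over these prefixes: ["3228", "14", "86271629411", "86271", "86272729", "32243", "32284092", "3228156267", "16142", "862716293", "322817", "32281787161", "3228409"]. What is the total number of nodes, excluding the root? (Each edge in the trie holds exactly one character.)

44

Trace insertions, counting only characters that open a new branch:
  "3228" → 4 new (3, 2, 2, 8)
  "14" → 2 new (1, 4)
  "86271629411" → 11 new (8, 6, 2, 7, 1, 6, 2, 9, 4, 1, 1)
  "86271" → prefix "86271" already present; 0 new (none)
  "86272729" → prefix "8627" already present; 4 new (2, 7, 2, 9)
  "32243" → prefix "322" already present; 2 new (4, 3)
  "32284092" → prefix "3228" already present; 4 new (4, 0, 9, 2)
  "3228156267" → prefix "3228" already present; 6 new (1, 5, 6, 2, 6, 7)
  "16142" → prefix "1" already present; 4 new (6, 1, 4, 2)
  "862716293" → prefix "86271629" already present; 1 new (3)
  "322817" → prefix "32281" already present; 1 new (7)
  "32281787161" → prefix "322817" already present; 5 new (8, 7, 1, 6, 1)
  "3228409" → prefix "3228409" already present; 0 new (none)
Total nodes = 4 + 2 + 11 + 0 + 4 + 2 + 4 + 6 + 4 + 1 + 1 + 5 + 0 = 44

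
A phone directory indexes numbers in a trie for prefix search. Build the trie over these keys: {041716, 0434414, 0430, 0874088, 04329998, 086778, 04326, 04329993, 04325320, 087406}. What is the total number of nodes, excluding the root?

34

Insert word by word; a character creates a node only if that edge doesn't already exist:
  "041716" → 6 new (0, 4, 1, 7, 1, 6)
  "0434414" → prefix "04" already present; 5 new (3, 4, 4, 1, 4)
  "0430" → prefix "043" already present; 1 new (0)
  "0874088" → prefix "0" already present; 6 new (8, 7, 4, 0, 8, 8)
  "04329998" → prefix "043" already present; 5 new (2, 9, 9, 9, 8)
  "086778" → prefix "08" already present; 4 new (6, 7, 7, 8)
  "04326" → prefix "0432" already present; 1 new (6)
  "04329993" → prefix "0432999" already present; 1 new (3)
  "04325320" → prefix "0432" already present; 4 new (5, 3, 2, 0)
  "087406" → prefix "08740" already present; 1 new (6)
Total nodes = 6 + 5 + 1 + 6 + 5 + 4 + 1 + 1 + 4 + 1 = 34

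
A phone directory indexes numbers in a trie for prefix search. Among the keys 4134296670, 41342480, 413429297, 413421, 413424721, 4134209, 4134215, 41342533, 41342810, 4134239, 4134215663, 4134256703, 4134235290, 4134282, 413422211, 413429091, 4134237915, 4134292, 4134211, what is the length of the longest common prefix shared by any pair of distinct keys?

7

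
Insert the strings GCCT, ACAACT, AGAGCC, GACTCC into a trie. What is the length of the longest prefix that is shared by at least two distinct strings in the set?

Equivalently: take the maximum, over all pairs, of their longest common prefix length.
"ACAACT" and "AGAGCC" agree on "A" (1 characters) before diverging; nothing deeper is shared.
Longest shared-prefix length: 1

1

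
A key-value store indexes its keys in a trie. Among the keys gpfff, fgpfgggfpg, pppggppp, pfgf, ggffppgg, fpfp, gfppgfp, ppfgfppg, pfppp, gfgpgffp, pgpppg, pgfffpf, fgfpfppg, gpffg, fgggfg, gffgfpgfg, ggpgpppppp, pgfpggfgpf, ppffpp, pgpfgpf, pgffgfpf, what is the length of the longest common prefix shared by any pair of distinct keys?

Equivalently: take the maximum, over all pairs, of their longest common prefix length.
"gpfff" and "gpffg" agree on "gpff" (4 characters) before diverging; nothing deeper is shared.
Longest shared-prefix length: 4

4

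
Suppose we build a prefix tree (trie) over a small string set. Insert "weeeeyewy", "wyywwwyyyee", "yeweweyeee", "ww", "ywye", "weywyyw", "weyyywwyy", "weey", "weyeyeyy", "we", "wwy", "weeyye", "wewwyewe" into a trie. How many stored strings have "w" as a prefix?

11

Walk to "w"; the words in its subtree are exactly those with that prefix.
Matches: "we", "weeeeyewy", "weey", "weeyye", "wewwyewe", "weyeyeyy", "weywyyw", "weyyywwyy", "ww", "wwy", "wyywwwyyyee"
Count: 11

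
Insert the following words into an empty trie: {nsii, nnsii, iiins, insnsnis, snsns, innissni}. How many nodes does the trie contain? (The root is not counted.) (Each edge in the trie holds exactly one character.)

31

Trie structure (* marks end of a word):
(root)
├─ i
│  ├─ i
│  │  └─ i
│  │     └─ n
│  │        └─ s *
│  └─ n
│     ├─ n
│     │  └─ i
│     │     └─ s
│     │        └─ s
│     │           └─ n
│     │              └─ i *
│     └─ s
│        └─ n
│           └─ s
│              └─ n
│                 └─ i
│                    └─ s *
├─ n
│  ├─ n
│  │  └─ s
│  │     └─ i
│  │        └─ i *
│  └─ s
│     └─ i
│        └─ i *
└─ s
   └─ n
      └─ s
         └─ n
            └─ s *
Counting every labelled node above: 31.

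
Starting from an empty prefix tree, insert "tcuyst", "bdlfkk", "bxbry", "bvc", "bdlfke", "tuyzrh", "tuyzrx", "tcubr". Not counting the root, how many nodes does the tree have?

27

For each word, the new-node count is its length minus the longest prefix already in the trie:
  "tcuyst" → 6 new (t, c, u, y, s, t)
  "bdlfkk" → 6 new (b, d, l, f, k, k)
  "bxbry" → prefix "b" already present; 4 new (x, b, r, y)
  "bvc" → prefix "b" already present; 2 new (v, c)
  "bdlfke" → prefix "bdlfk" already present; 1 new (e)
  "tuyzrh" → prefix "t" already present; 5 new (u, y, z, r, h)
  "tuyzrx" → prefix "tuyzr" already present; 1 new (x)
  "tcubr" → prefix "tcu" already present; 2 new (b, r)
Total nodes = 6 + 6 + 4 + 2 + 1 + 5 + 1 + 2 = 27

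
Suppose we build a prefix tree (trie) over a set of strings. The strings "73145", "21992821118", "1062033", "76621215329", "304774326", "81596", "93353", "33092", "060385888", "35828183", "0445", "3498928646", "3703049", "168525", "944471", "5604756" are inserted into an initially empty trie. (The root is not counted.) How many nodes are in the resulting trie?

Count nodes per top-level branch (shared prefixes stored once):
  '0'-branch (0445, 060385888): 12 nodes
  '1'-branch (1062033, 168525): 12 nodes
  '2'-branch (21992821118): 11 nodes
  '3'-branch (304774326, 33092, 3498928646, 35828183, 3703049): 35 nodes
  '5'-branch (5604756): 7 nodes
  '7'-branch (73145, 76621215329): 15 nodes
  '8'-branch (81596): 5 nodes
  '9'-branch (93353, 944471): 10 nodes
Sum: 107

107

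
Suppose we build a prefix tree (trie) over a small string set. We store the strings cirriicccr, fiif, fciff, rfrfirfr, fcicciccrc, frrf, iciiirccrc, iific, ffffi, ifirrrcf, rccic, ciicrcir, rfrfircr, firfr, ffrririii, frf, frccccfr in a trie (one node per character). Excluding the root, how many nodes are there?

Count nodes per top-level branch (shared prefixes stored once):
  'c'-branch (ciicrcir, cirriicccr): 16 nodes
  'f'-branch (fcicciccrc, fciff, ffffi, ffrririii, fiif, firfr, frccccfr, frf, frrf): 39 nodes
  'i'-branch (iciiirccrc, ifirrrcf, iific): 21 nodes
  'r'-branch (rccic, rfrfircr, rfrfirfr): 14 nodes
Sum: 90

90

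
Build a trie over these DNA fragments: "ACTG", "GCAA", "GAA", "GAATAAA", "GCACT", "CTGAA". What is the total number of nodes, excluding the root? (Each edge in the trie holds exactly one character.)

Insert word by word; a character creates a node only if that edge doesn't already exist:
  "ACTG" → 4 new (A, C, T, G)
  "GCAA" → 4 new (G, C, A, A)
  "GAA" → prefix "G" already present; 2 new (A, A)
  "GAATAAA" → prefix "GAA" already present; 4 new (T, A, A, A)
  "GCACT" → prefix "GCA" already present; 2 new (C, T)
  "CTGAA" → 5 new (C, T, G, A, A)
Total nodes = 4 + 4 + 2 + 4 + 2 + 5 = 21

21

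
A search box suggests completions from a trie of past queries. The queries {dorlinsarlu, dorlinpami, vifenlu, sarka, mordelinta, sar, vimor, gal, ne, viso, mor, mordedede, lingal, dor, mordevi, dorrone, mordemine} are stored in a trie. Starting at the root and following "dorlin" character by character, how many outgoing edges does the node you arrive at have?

Walk "dorlin" from the root, arriving at one node.
Characters that immediately follow "dorlin" among the stored strings: {p, s}.
That node has 2 child edges.

2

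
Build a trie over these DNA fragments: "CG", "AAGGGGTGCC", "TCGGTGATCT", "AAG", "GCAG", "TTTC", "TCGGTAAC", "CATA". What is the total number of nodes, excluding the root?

Trace insertions, counting only characters that open a new branch:
  "CG" → 2 new (C, G)
  "AAGGGGTGCC" → 10 new (A, A, G, G, G, G, T, G, C, C)
  "TCGGTGATCT" → 10 new (T, C, G, G, T, G, A, T, C, T)
  "AAG" → prefix "AAG" already present; 0 new (none)
  "GCAG" → 4 new (G, C, A, G)
  "TTTC" → prefix "T" already present; 3 new (T, T, C)
  "TCGGTAAC" → prefix "TCGGT" already present; 3 new (A, A, C)
  "CATA" → prefix "C" already present; 3 new (A, T, A)
Total nodes = 2 + 10 + 10 + 0 + 4 + 3 + 3 + 3 = 35

35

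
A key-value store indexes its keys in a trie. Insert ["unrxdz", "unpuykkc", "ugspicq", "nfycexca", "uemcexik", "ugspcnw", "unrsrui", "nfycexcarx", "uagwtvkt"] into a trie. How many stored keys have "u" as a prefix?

Traverse to the node for "u", then collect every word in that subtree.
Matches: "uagwtvkt", "uemcexik", "ugspcnw", "ugspicq", "unpuykkc", "unrsrui", "unrxdz"
Count: 7

7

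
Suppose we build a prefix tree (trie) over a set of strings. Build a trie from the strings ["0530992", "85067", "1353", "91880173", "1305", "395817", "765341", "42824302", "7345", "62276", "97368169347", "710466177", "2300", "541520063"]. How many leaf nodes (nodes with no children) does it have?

14

A leaf is a node with no children — equivalently, the end of a word that is not a proper prefix of any other stored word.
Those words: "0530992", "1305", "1353", "2300", "395817", "42824302", "541520063", "62276", "710466177", "7345", "765341", "85067", "91880173", "97368169347"
Leaf count: 14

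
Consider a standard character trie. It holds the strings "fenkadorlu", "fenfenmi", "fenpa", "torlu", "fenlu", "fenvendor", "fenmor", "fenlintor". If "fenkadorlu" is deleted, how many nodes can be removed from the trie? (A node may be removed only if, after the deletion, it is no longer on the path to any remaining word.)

7

A node on "fenkadorlu"'s path can go only if nothing else ends at it or branches off below it.
The suffix "kadorlu" (7 nodes) is used only by "fenkadorlu"; the node for "fen" still has the child "f", so pruning stops there.
Nodes removed: 7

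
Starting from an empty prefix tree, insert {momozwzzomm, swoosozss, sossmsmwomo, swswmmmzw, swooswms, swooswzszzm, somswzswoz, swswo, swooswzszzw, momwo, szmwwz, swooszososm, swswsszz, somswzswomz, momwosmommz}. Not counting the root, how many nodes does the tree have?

80

Insert word by word; a character creates a node only if that edge doesn't already exist:
  "momozwzzomm" → 11 new (m, o, m, o, z, w, z, z, o, m, m)
  "swoosozss" → 9 new (s, w, o, o, s, o, z, s, s)
  "sossmsmwomo" → prefix "s" already present; 10 new (o, s, s, m, s, m, w, o, m, o)
  "swswmmmzw" → prefix "sw" already present; 7 new (s, w, m, m, m, z, w)
  "swooswms" → prefix "swoos" already present; 3 new (w, m, s)
  "swooswzszzm" → prefix "swoosw" already present; 5 new (z, s, z, z, m)
  "somswzswoz" → prefix "so" already present; 8 new (m, s, w, z, s, w, o, z)
  "swswo" → prefix "swsw" already present; 1 new (o)
  "swooswzszzw" → prefix "swooswzszz" already present; 1 new (w)
  "momwo" → prefix "mom" already present; 2 new (w, o)
  "szmwwz" → prefix "s" already present; 5 new (z, m, w, w, z)
  "swooszososm" → prefix "swoos" already present; 6 new (z, o, s, o, s, m)
  "swswsszz" → prefix "swsw" already present; 4 new (s, s, z, z)
  "somswzswomz" → prefix "somswzswo" already present; 2 new (m, z)
  "momwosmommz" → prefix "momwo" already present; 6 new (s, m, o, m, m, z)
Total nodes = 11 + 9 + 10 + 7 + 3 + 5 + 8 + 1 + 1 + 2 + 5 + 6 + 4 + 2 + 6 = 80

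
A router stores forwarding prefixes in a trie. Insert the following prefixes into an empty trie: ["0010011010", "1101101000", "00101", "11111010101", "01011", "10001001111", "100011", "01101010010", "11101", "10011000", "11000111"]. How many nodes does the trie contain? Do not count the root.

66

Count nodes per top-level branch (shared prefixes stored once):
  '0'-branch (0010011010, 00101, 01011, 01101010010): 24 nodes
  '1'-branch (10001001111, 100011, 10011000, 11000111, 1101101000, 11101, 11111010101): 42 nodes
Sum: 66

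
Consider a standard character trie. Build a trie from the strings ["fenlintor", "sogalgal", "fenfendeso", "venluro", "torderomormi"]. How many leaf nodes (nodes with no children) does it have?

5

A leaf is a node with no children — equivalently, the end of a word that is not a proper prefix of any other stored word.
Those words: "fenfendeso", "fenlintor", "sogalgal", "torderomormi", "venluro"
Leaf count: 5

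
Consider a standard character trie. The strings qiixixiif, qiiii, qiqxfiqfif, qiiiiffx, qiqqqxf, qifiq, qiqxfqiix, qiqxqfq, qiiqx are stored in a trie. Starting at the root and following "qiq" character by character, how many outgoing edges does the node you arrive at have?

2

The children of the "qiq" node are the distinct next characters among strings starting with "qiq".
Characters that immediately follow "qiq" among the stored strings: {q, x}.
That node has 2 child edges.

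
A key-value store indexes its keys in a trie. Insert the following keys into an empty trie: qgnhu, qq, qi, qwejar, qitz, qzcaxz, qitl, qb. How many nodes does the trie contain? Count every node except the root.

Trace insertions, counting only characters that open a new branch:
  "qgnhu" → 5 new (q, g, n, h, u)
  "qq" → prefix "q" already present; 1 new (q)
  "qi" → prefix "q" already present; 1 new (i)
  "qwejar" → prefix "q" already present; 5 new (w, e, j, a, r)
  "qitz" → prefix "qi" already present; 2 new (t, z)
  "qzcaxz" → prefix "q" already present; 5 new (z, c, a, x, z)
  "qitl" → prefix "qit" already present; 1 new (l)
  "qb" → prefix "q" already present; 1 new (b)
Total nodes = 5 + 1 + 1 + 5 + 2 + 5 + 1 + 1 = 21

21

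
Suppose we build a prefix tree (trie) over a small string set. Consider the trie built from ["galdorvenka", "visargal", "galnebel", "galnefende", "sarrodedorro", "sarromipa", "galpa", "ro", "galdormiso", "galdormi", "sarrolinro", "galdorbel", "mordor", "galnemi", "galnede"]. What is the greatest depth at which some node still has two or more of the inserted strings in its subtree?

Equivalently: take the maximum, over all pairs, of their longest common prefix length.
e.g. "galdormi" and "galdormiso" share the prefix "galdormi" of length 8; no pair shares a longer one.
Longest shared-prefix length: 8

8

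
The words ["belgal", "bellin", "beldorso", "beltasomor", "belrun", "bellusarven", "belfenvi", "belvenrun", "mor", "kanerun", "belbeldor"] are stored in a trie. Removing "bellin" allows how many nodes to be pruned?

2

After clearing the end-marker at "bellin", prune upward until reaching a node still needed by another word.
The suffix "in" (2 nodes) is used only by "bellin"; the node for "bell" still has the child "u", so pruning stops there.
Nodes removed: 2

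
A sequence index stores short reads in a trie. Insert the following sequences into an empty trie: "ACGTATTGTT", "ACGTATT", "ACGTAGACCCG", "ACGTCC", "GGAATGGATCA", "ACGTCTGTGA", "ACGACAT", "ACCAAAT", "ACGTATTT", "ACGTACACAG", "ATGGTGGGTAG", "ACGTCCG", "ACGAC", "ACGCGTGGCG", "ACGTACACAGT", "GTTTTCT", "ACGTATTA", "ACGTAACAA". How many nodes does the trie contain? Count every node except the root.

Count nodes per top-level branch (shared prefixes stored once):
  'A'-branch (ACCAAAT, ACGAC, ACGACAT, ACGCGTGGCG, ACGTAACAA, ACGTACACAG, ACGTACACAGT, ACGTAGACCCG, ACGTATT, ACGTATTA, ACGTATTGTT, ACGTATTT, ACGTCC, ACGTCCG, ACGTCTGTGA, ATGGTGGGTAG): 62 nodes
  'G'-branch (GGAATGGATCA, GTTTTCT): 17 nodes
Sum: 79

79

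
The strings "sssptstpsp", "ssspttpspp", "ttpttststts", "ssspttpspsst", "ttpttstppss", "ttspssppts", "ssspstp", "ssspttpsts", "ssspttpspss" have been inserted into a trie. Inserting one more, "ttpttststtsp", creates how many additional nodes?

Walking "ttpttststtsp" from the root, the first 11 characters ("ttpttststts") follow existing edges; "p" is the first miss.
So 12 − 11 = 1 new nodes.

1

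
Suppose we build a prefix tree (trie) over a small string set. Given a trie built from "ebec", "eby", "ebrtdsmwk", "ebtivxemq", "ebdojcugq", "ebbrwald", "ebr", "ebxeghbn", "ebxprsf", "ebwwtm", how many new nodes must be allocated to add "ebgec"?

3

Walking "ebgec" from the root, the first 2 characters ("eb") follow existing edges; "g" is the first miss.
So 5 − 2 = 3 new nodes.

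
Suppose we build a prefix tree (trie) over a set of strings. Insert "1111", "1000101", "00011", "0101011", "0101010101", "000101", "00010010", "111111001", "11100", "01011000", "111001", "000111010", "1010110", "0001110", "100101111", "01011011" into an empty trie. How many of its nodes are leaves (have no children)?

12

A leaf is a node with no children — equivalently, the end of a word that is not a proper prefix of any other stored word.
Those words: "00010010", "000101", "000111010", "0101010101", "0101011", "01011000", "01011011", "1000101", "100101111", "1010110", "111001", "111111001"
Leaf count: 12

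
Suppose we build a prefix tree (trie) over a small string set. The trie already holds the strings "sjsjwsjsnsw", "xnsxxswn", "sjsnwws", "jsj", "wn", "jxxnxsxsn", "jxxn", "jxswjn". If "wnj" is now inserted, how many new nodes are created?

Walking "wnj" from the root, the first 2 characters ("wn") follow existing edges; "j" is the first miss.
New nodes needed: |"wnj"| − 2 = 3 − 2 = 1.

1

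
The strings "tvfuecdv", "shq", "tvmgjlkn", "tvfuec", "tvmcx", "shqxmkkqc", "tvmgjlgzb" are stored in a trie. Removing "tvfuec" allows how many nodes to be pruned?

0

After clearing the end-marker at "tvfuec", prune upward until reaching a node still needed by another word.
Every node on "tvfuec" is still needed (e.g. by "tvfuecdv"), so nothing is freed.
Nodes removed: 0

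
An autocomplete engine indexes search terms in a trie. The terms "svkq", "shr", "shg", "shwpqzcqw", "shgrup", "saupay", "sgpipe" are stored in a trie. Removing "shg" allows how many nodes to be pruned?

0

Walk "shg" from the leaf back toward the root, removing each node that no remaining word uses.
Every node on "shg" is still needed (e.g. by "shgrup"), so nothing is freed.
Nodes removed: 0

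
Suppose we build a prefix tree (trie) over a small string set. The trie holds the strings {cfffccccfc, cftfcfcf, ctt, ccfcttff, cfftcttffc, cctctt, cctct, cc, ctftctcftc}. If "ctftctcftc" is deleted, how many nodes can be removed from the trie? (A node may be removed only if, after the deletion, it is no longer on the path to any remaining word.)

8

Walk "ctftctcftc" from the leaf back toward the root, removing each node that no remaining word uses.
The suffix "ftctcftc" (8 nodes) is used only by "ctftctcftc"; the node for "ct" still has the child "t", so pruning stops there.
Nodes removed: 8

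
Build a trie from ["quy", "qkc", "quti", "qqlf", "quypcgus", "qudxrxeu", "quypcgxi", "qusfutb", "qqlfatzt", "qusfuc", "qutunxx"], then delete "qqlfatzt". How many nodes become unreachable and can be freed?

4

Walk "qqlfatzt" from the leaf back toward the root, removing each node that no remaining word uses.
The suffix "atzt" (4 nodes) is used only by "qqlfatzt"; "qqlf" is itself a stored word, so pruning stops there.
Nodes removed: 4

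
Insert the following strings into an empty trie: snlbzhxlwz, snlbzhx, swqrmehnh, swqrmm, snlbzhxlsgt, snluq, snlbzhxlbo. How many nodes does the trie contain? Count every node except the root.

Trie structure (* marks end of a word):
(root)
└─ s
   ├─ n
   │  └─ l
   │     ├─ b
   │     │  └─ z
   │     │     └─ h
   │     │        └─ x *
   │     │           └─ l
   │     │              ├─ b
   │     │              │  └─ o *
   │     │              ├─ s
   │     │              │  └─ g
   │     │              │     └─ t *
   │     │              └─ w
   │     │                 └─ z *
   │     └─ u
   │        └─ q *
   └─ w
      └─ q
         └─ r
            └─ m
               ├─ e
               │  └─ h
               │     └─ n
               │        └─ h *
               └─ m *
Counting every labelled node above: 26.

26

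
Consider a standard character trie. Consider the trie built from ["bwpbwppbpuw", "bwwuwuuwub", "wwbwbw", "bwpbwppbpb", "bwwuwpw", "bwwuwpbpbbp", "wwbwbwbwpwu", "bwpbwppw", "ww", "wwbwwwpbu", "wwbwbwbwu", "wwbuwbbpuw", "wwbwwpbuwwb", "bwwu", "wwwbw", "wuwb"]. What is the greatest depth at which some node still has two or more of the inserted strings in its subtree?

9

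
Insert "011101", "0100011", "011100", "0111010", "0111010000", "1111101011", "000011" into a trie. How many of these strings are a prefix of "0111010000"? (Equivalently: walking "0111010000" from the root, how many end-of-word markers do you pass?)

Traverse "0111010000" character by character; count nodes along the way that are marked as word ends.
Prefixes of the query that are stored words: "011101", "0111010", "0111010000"
Count: 3

3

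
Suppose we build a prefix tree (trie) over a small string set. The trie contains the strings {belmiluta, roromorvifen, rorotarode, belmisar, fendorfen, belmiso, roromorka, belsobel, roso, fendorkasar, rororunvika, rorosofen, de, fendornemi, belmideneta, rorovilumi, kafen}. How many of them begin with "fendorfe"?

Walk to "fendorfe"; the words in its subtree are exactly those with that prefix.
Matches: "fendorfen"
Count: 1

1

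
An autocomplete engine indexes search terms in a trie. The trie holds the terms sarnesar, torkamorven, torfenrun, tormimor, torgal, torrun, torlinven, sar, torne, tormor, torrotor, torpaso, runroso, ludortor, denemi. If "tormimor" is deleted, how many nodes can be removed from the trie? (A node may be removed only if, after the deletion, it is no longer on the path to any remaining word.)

A node on "tormimor"'s path can go only if nothing else ends at it or branches off below it.
The suffix "imor" (4 nodes) is used only by "tormimor"; the node for "torm" still has the child "o", so pruning stops there.
Nodes removed: 4

4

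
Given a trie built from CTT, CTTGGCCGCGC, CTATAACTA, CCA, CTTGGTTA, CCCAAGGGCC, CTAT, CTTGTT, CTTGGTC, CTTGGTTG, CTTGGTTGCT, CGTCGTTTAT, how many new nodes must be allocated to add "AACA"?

4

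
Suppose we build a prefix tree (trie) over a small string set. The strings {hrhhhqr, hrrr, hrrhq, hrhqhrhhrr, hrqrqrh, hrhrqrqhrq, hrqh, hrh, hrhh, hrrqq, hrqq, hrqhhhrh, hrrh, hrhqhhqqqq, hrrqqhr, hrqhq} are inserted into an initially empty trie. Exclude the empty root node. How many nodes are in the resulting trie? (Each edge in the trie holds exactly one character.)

For each word, the new-node count is its length minus the longest prefix already in the trie:
  "hrhhhqr" → 7 new (h, r, h, h, h, q, r)
  "hrrr" → prefix "hr" already present; 2 new (r, r)
  "hrrhq" → prefix "hrr" already present; 2 new (h, q)
  "hrhqhrhhrr" → prefix "hrh" already present; 7 new (q, h, r, h, h, r, r)
  "hrqrqrh" → prefix "hr" already present; 5 new (q, r, q, r, h)
  "hrhrqrqhrq" → prefix "hrh" already present; 7 new (r, q, r, q, h, r, q)
  "hrqh" → prefix "hrq" already present; 1 new (h)
  "hrh" → prefix "hrh" already present; 0 new (none)
  "hrhh" → prefix "hrhh" already present; 0 new (none)
  "hrrqq" → prefix "hrr" already present; 2 new (q, q)
  "hrqq" → prefix "hrq" already present; 1 new (q)
  "hrqhhhrh" → prefix "hrqh" already present; 4 new (h, h, r, h)
  "hrrh" → prefix "hrrh" already present; 0 new (none)
  "hrhqhhqqqq" → prefix "hrhqh" already present; 5 new (h, q, q, q, q)
  "hrrqqhr" → prefix "hrrqq" already present; 2 new (h, r)
  "hrqhq" → prefix "hrqh" already present; 1 new (q)
Total nodes = 7 + 2 + 2 + 7 + 5 + 7 + 1 + 0 + 0 + 2 + 1 + 4 + 0 + 5 + 2 + 1 = 46

46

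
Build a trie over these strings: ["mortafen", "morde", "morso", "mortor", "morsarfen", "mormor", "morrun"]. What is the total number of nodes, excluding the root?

25

Insert word by word; a character creates a node only if that edge doesn't already exist:
  "mortafen" → 8 new (m, o, r, t, a, f, e, n)
  "morde" → prefix "mor" already present; 2 new (d, e)
  "morso" → prefix "mor" already present; 2 new (s, o)
  "mortor" → prefix "mort" already present; 2 new (o, r)
  "morsarfen" → prefix "mors" already present; 5 new (a, r, f, e, n)
  "mormor" → prefix "mor" already present; 3 new (m, o, r)
  "morrun" → prefix "mor" already present; 3 new (r, u, n)
Total nodes = 8 + 2 + 2 + 2 + 5 + 3 + 3 = 25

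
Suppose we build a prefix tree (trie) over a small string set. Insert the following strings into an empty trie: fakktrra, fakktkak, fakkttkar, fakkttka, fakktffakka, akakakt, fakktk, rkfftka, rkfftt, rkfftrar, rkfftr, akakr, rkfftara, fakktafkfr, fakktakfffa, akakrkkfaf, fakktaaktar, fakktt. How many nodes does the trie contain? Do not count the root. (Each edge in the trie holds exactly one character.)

63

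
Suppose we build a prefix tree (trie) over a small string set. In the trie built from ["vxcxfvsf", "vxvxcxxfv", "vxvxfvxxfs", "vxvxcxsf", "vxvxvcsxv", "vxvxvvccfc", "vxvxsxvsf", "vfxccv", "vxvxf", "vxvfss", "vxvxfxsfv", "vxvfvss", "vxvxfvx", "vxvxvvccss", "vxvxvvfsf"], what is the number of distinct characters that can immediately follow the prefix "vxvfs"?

Follow the path "vxvfs" to its node, then look at its outgoing edges.
Distinct next characters after "vxvfs": s.
That node has 1 child edge.

1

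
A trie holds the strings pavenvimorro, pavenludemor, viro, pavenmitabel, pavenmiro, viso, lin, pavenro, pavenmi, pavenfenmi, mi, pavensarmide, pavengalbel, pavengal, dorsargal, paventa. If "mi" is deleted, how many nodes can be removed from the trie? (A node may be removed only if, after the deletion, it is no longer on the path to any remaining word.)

After clearing the end-marker at "mi", prune upward until reaching a node still needed by another word.
No other word shares any prefix with "mi", so all 2 of its nodes go.
Nodes removed: 2

2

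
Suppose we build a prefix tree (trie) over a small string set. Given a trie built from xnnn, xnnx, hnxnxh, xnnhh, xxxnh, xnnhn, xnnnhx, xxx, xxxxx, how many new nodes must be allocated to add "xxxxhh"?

The longest prefix of "xxxxhh" already in the trie is "xxxx" (length 4).
So 6 − 4 = 2 new nodes.

2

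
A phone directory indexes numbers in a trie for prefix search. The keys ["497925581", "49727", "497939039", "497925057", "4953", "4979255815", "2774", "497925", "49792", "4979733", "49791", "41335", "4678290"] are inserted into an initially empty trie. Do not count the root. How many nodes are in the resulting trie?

40

Trie structure (* marks end of a word):
(root)
├─ 2
│  └─ 7
│     └─ 7
│        └─ 4 *
└─ 4
   ├─ 1
   │  └─ 3
   │     └─ 3
   │        └─ 5 *
   ├─ 6
   │  └─ 7
   │     └─ 8
   │        └─ 2
   │           └─ 9
   │              └─ 0 *
   └─ 9
      ├─ 5
      │  └─ 3 *
      └─ 7
         ├─ 2
         │  └─ 7 *
         └─ 9
            ├─ 1 *
            ├─ 2 *
            │  └─ 5 *
            │     ├─ 0
            │     │  └─ 5
            │     │     └─ 7 *
            │     └─ 5
            │        └─ 8
            │           └─ 1 *
            │              └─ 5 *
            ├─ 3
            │  └─ 9
            │     └─ 0
            │        └─ 3
            │           └─ 9 *
            └─ 7
               └─ 3
                  └─ 3 *
Counting every labelled node above: 40.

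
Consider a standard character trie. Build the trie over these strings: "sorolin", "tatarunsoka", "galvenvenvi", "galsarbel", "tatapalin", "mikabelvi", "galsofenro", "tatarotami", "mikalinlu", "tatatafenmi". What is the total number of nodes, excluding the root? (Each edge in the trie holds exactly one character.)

72

Trace insertions, counting only characters that open a new branch:
  "sorolin" → 7 new (s, o, r, o, l, i, n)
  "tatarunsoka" → 11 new (t, a, t, a, r, u, n, s, o, k, a)
  "galvenvenvi" → 11 new (g, a, l, v, e, n, v, e, n, v, i)
  "galsarbel" → prefix "gal" already present; 6 new (s, a, r, b, e, l)
  "tatapalin" → prefix "tata" already present; 5 new (p, a, l, i, n)
  "mikabelvi" → 9 new (m, i, k, a, b, e, l, v, i)
  "galsofenro" → prefix "gals" already present; 6 new (o, f, e, n, r, o)
  "tatarotami" → prefix "tatar" already present; 5 new (o, t, a, m, i)
  "mikalinlu" → prefix "mika" already present; 5 new (l, i, n, l, u)
  "tatatafenmi" → prefix "tata" already present; 7 new (t, a, f, e, n, m, i)
Total nodes = 7 + 11 + 11 + 6 + 5 + 9 + 6 + 5 + 5 + 7 = 72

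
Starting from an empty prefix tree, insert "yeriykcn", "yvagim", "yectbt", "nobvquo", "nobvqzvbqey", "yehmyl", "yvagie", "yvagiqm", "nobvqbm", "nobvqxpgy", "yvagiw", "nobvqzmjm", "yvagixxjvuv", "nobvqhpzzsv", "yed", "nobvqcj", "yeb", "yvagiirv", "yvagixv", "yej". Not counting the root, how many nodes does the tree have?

Insert word by word; a character creates a node only if that edge doesn't already exist:
  "yeriykcn" → 8 new (y, e, r, i, y, k, c, n)
  "yvagim" → prefix "y" already present; 5 new (v, a, g, i, m)
  "yectbt" → prefix "ye" already present; 4 new (c, t, b, t)
  "nobvquo" → 7 new (n, o, b, v, q, u, o)
  "nobvqzvbqey" → prefix "nobvq" already present; 6 new (z, v, b, q, e, y)
  "yehmyl" → prefix "ye" already present; 4 new (h, m, y, l)
  "yvagie" → prefix "yvagi" already present; 1 new (e)
  "yvagiqm" → prefix "yvagi" already present; 2 new (q, m)
  "nobvqbm" → prefix "nobvq" already present; 2 new (b, m)
  "nobvqxpgy" → prefix "nobvq" already present; 4 new (x, p, g, y)
  "yvagiw" → prefix "yvagi" already present; 1 new (w)
  "nobvqzmjm" → prefix "nobvqz" already present; 3 new (m, j, m)
  "yvagixxjvuv" → prefix "yvagi" already present; 6 new (x, x, j, v, u, v)
  "nobvqhpzzsv" → prefix "nobvq" already present; 6 new (h, p, z, z, s, v)
  "yed" → prefix "ye" already present; 1 new (d)
  "nobvqcj" → prefix "nobvq" already present; 2 new (c, j)
  "yeb" → prefix "ye" already present; 1 new (b)
  "yvagiirv" → prefix "yvagi" already present; 3 new (i, r, v)
  "yvagixv" → prefix "yvagix" already present; 1 new (v)
  "yej" → prefix "ye" already present; 1 new (j)
Total nodes = 8 + 5 + 4 + 7 + 6 + 4 + 1 + 2 + 2 + 4 + 1 + 3 + 6 + 6 + 1 + 2 + 1 + 3 + 1 + 1 = 68

68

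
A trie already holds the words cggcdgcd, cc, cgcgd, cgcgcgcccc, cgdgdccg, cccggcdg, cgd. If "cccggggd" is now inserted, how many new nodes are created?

Walking "cccggggd" from the root, the first 5 characters ("cccgg") follow existing edges; "g" is the first miss.
New nodes needed: |"cccggggd"| − 5 = 8 − 5 = 3.

3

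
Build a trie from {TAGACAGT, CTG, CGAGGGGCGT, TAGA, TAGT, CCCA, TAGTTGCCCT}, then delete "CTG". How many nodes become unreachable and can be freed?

A node on "CTG"'s path can go only if nothing else ends at it or branches off below it.
The suffix "TG" (2 nodes) is used only by "CTG"; the node for "C" still has the child "G", so pruning stops there.
Nodes removed: 2

2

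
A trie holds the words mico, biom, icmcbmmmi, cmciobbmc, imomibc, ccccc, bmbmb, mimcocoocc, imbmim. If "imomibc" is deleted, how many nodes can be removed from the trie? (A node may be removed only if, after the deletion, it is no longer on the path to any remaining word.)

Walk "imomibc" from the leaf back toward the root, removing each node that no remaining word uses.
The suffix "omibc" (5 nodes) is used only by "imomibc"; the node for "im" still has the child "b", so pruning stops there.
Nodes removed: 5

5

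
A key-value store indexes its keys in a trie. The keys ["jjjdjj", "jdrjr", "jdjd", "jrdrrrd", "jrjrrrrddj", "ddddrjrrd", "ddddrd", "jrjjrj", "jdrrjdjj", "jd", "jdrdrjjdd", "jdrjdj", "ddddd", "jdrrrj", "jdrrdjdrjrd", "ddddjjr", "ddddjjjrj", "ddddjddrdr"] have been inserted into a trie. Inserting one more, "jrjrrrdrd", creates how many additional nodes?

3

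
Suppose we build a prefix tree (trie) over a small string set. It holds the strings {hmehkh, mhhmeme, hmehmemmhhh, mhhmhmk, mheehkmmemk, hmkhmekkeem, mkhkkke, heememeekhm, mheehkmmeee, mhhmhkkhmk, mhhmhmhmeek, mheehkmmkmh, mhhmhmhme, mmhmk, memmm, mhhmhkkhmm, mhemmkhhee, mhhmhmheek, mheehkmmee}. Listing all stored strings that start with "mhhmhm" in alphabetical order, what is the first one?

mhhmhmheek

Filter for "mhhmhm…" and sort: "mhhmhmheek", "mhhmhmhme", "mhhmhmhmeek", "mhhmhmk"
The 1st is mhhmhmheek.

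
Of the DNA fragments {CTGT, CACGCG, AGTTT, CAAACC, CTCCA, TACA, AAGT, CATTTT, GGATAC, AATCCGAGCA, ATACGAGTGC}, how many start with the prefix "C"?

5

Filter for entries beginning with "C":
Matches: "CAAACC", "CACGCG", "CATTTT", "CTCCA", "CTGT"
Count: 5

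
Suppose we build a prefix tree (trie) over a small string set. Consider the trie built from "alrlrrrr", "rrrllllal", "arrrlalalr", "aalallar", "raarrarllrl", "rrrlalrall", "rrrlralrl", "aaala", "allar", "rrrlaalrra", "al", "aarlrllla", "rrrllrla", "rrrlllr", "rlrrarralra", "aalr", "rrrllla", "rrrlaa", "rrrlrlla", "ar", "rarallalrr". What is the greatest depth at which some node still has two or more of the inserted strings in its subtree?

6

Look for the deepest trie node that still has at least two words in its subtree.
e.g. "rrrlaa" and "rrrlaalrra" share the prefix "rrrlaa" of length 6; no pair shares a longer one.
Longest shared-prefix length: 6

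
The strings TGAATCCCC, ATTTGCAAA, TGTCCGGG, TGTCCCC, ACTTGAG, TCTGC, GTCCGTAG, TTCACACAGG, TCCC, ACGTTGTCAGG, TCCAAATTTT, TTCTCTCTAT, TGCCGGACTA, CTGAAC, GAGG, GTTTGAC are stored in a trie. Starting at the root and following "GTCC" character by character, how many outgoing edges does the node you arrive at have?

1

Walk "GTCC" from the root, arriving at one node.
Distinct next characters after "GTCC": G.
That node has 1 child edge.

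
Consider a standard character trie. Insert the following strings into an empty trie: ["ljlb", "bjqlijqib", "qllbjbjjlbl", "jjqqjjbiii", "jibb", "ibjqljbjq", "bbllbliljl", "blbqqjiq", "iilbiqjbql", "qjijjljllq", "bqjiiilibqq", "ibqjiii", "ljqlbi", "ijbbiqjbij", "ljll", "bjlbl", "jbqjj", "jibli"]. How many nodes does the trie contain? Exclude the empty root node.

118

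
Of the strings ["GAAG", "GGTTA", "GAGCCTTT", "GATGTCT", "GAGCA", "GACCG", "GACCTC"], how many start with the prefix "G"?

7

Filter for entries beginning with "G":
Words under "G": GAAG, GACCG, GACCTC, GAGCA, GAGCCTTT, GATGTCT, GGTTA
Count: 7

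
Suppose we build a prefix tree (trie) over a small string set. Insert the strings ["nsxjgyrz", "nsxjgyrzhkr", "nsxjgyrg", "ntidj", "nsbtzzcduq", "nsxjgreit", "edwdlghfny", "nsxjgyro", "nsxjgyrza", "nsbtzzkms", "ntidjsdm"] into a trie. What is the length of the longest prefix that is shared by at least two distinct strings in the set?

8

Equivalently: take the maximum, over all pairs, of their longest common prefix length.
e.g. "nsxjgyrz" and "nsxjgyrza" share the prefix "nsxjgyrz" of length 8; no pair shares a longer one.
Longest shared-prefix length: 8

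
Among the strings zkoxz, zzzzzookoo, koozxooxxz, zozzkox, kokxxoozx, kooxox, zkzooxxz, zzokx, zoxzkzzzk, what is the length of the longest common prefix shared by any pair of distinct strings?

Equivalently: take the maximum, over all pairs, of their longest common prefix length.
"kooxox" and "koozxooxxz" agree on "koo" (3 characters) before diverging; nothing deeper is shared.
Longest shared-prefix length: 3

3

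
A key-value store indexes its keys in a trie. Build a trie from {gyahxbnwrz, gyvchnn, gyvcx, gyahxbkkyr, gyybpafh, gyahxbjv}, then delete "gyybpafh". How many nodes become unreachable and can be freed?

6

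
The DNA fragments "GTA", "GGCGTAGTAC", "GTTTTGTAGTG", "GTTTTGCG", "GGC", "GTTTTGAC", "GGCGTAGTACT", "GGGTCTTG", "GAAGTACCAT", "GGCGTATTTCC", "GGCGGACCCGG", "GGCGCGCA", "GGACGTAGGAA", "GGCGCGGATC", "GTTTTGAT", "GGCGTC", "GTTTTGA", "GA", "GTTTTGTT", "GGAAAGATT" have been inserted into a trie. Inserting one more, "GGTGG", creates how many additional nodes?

The longest prefix of "GGTGG" already in the trie is "GG" (length 2).
New nodes needed: |"GGTGG"| − 2 = 5 − 2 = 3.

3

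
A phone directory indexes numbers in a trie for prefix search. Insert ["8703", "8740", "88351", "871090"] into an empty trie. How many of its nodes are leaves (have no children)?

4

A leaf is a node with no children — equivalently, the end of a word that is not a proper prefix of any other stored word.
Those words: "8703", "871090", "8740", "88351"
Leaf count: 4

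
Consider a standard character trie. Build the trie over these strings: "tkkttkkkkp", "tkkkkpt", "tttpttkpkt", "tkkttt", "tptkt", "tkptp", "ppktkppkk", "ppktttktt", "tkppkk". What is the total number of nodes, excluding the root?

48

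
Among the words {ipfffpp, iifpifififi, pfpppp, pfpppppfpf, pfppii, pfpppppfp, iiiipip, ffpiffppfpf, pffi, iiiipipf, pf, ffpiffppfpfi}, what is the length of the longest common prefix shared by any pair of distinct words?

11

The deepest shared node is where two words last agree before diverging.
e.g. "ffpiffppfpf" and "ffpiffppfpfi" share the prefix "ffpiffppfpf" of length 11; no pair shares a longer one.
Longest shared-prefix length: 11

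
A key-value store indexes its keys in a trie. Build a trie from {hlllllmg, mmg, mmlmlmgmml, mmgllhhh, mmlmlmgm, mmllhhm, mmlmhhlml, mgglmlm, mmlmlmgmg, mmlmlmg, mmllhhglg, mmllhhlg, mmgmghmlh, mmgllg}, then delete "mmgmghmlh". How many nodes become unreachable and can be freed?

6

After clearing the end-marker at "mmgmghmlh", prune upward until reaching a node still needed by another word.
The suffix "mghmlh" (6 nodes) is used only by "mmgmghmlh"; the node for "mmg" still has the child "l", so pruning stops there.
Nodes removed: 6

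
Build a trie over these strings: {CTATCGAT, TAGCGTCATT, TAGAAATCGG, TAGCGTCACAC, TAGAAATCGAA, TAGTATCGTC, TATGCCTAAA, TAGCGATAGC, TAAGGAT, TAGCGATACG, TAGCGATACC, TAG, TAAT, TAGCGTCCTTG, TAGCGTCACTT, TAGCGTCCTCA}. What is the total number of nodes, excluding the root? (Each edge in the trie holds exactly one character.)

Count nodes per top-level branch (shared prefixes stored once):
  'C'-branch (CTATCGAT): 8 nodes
  'T'-branch (TAAGGAT, TAAT, TAG, TAGAAATCGAA, TAGAAATCGG, TAGCGATACC, TAGCGATACG, TAGCGATAGC, TAGCGTCACAC, TAGCGTCACTT, TAGCGTCATT, TAGCGTCCTCA, TAGCGTCCTTG, TAGTATCGTC, TATGCCTAAA): 59 nodes
Sum: 67

67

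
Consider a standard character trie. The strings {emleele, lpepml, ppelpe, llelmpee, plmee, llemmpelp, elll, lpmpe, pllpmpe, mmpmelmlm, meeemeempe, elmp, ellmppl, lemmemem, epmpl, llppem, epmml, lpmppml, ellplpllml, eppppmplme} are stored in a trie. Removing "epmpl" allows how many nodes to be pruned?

2

Walk "epmpl" from the leaf back toward the root, removing each node that no remaining word uses.
The suffix "pl" (2 nodes) is used only by "epmpl"; the node for "epm" still has the child "m", so pruning stops there.
Nodes removed: 2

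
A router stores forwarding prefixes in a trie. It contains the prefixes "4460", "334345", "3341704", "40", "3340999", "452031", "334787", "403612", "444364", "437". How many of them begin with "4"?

6

Filter for entries beginning with "4":
Matches: "40", "403612", "437", "444364", "4460", "452031"
Count: 6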